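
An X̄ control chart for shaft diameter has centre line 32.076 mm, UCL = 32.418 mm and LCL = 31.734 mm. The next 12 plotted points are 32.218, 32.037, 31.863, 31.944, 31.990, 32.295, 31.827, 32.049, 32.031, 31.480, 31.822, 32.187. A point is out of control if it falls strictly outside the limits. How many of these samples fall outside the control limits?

Compare each point to [31.734, 32.418]: sample 10 = 31.480 < LCL.

1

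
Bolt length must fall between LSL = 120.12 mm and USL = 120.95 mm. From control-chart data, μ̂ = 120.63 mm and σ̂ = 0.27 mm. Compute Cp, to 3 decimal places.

0.512

Cp = (USL − LSL) / (6σ̂) = (120.95 − 120.12) / (6 × 0.27) = 0.8300 / 1.6200 = 0.5123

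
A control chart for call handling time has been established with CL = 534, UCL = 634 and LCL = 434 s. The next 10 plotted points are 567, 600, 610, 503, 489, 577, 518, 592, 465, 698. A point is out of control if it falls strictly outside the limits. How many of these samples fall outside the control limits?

Compare each point to [434, 634]: sample 10 = 698 > UCL.

1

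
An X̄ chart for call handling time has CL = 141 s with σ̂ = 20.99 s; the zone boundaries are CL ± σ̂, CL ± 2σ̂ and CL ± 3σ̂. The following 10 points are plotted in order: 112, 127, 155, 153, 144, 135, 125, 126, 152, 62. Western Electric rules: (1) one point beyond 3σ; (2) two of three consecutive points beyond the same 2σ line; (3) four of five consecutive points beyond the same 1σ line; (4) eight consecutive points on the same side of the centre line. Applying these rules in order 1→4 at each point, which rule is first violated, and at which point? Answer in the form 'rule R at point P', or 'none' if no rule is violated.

rule 1 at point 10

Zone of each point (C = within 1σ̂, B = 1σ̂–2σ̂, A = 2σ̂–3σ̂, * = beyond 3σ̂; sign = side of CL): 1:-B, 2:-C, 3:+C, 4:+C, 5:+C, 6:-C, 7:-C, 8:-C, 9:+C, 10:-*
Rule 1 (one point beyond the 3σ limits) is satisfied at point 10.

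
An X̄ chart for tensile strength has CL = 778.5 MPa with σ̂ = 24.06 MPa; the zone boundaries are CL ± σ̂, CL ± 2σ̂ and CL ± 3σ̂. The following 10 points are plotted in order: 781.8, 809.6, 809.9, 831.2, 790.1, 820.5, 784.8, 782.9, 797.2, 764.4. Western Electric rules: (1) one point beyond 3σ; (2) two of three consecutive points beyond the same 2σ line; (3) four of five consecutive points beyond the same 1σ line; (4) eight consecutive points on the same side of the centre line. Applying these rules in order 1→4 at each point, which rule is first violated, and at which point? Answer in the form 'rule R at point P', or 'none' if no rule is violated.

Zone of each point (C = within 1σ̂, B = 1σ̂–2σ̂, A = 2σ̂–3σ̂, * = beyond 3σ̂; sign = side of CL): 1:+C, 2:+B, 3:+B, 4:+A, 5:+C, 6:+B, 7:+C, 8:+C, 9:+C, 10:-C
Rule 3 (four of five consecutive points beyond the same 1σ limit) is satisfied at point 6.

rule 3 at point 6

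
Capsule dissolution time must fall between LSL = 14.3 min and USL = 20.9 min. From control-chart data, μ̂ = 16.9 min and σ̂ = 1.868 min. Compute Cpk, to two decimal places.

Cpu = (USL − μ̂) / (3σ̂) = (20.9 − 16.9) / (3 × 1.868) = 0.7138; Cpl = (μ̂ − LSL) / (3σ̂) = (16.9 − 14.3) / (3 × 1.868) = 0.4640; Cpk = min(Cpu, Cpl) = 0.4640

0.46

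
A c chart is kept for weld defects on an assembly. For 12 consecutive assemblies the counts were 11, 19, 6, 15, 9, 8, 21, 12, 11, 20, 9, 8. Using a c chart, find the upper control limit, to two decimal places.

c̄ = (11 + 19 + 6 + 15 + 9 + 8 + 21 + 12 + 11 + 20 + 9 + 8) / 12 = 149 / 12 = 12.4167
UCL = c̄ + 3√c̄ = 12.4167 + 3 × √12.4167 = 12.4167 + 3 × 3.5237 = 22.9879

22.99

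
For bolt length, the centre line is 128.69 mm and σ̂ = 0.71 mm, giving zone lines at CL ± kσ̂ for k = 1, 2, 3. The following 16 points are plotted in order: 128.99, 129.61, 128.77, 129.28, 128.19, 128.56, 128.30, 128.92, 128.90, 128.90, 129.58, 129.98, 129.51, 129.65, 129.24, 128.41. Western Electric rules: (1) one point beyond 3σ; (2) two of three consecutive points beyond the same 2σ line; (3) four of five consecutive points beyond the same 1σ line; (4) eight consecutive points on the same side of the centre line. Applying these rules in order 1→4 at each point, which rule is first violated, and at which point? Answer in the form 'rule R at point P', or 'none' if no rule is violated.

Zone of each point (C = within 1σ̂, B = 1σ̂–2σ̂, A = 2σ̂–3σ̂, * = beyond 3σ̂; sign = side of CL): 1:+C, 2:+B, 3:+C, 4:+C, 5:-C, 6:-C, 7:-C, 8:+C, 9:+C, 10:+C, 11:+B, 12:+B, 13:+B, 14:+B, 15:+C, 16:-C
Rule 3 (four of five consecutive points beyond the same 1σ limit) is satisfied at point 14.

rule 3 at point 14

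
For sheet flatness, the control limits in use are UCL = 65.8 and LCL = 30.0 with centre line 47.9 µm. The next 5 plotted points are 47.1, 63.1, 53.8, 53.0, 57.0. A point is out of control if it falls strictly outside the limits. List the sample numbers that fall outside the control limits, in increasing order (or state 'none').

All 5 points lie within [30.0, 65.8].

none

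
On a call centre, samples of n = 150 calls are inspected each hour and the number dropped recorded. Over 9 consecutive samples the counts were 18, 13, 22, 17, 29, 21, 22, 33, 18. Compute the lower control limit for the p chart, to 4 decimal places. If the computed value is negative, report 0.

0.0572

p̄ = Σdᵢ / (k·n) = 193 / (9 × 150) = 0.14296
LCL = p̄ − 3·√(p̄(1−p̄)/n) = 0.14296 − 3 × 0.02858 = 0.05722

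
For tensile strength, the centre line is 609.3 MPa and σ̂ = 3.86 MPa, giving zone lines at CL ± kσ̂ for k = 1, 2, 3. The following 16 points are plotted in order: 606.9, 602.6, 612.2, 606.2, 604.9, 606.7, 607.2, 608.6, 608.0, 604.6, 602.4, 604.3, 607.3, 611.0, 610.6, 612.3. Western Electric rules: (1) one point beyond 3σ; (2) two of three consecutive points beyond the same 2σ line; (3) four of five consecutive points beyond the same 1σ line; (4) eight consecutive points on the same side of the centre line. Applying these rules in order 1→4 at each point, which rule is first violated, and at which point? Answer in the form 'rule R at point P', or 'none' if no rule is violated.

rule 4 at point 11

Zone of each point (C = within 1σ̂, B = 1σ̂–2σ̂, A = 2σ̂–3σ̂, * = beyond 3σ̂; sign = side of CL): 1:-C, 2:-B, 3:+C, 4:-C, 5:-B, 6:-C, 7:-C, 8:-C, 9:-C, 10:-B, 11:-B, 12:-B, 13:-C, 14:+C, 15:+C, 16:+C
Rule 4 (eight consecutive points on the same side of the centre line) is satisfied at point 11.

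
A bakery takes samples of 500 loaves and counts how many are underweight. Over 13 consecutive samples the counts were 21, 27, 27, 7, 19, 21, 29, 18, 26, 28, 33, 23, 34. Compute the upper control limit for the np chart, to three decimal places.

38.439

p̄ = Σdᵢ / (k·n) = 313 / (13 × 500) = 0.04815
UCL = np̄ + 3·√(np̄(1−p̄)) = 24.0769 + 3 × √(24.0769×0.95185) = 24.0769 + 3 × 4.7872 = 38.4386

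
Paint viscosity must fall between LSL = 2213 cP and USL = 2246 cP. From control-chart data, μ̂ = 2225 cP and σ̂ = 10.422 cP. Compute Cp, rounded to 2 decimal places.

Cp = (USL − LSL) / (6σ̂) = (2246 − 2213) / (6 × 10.422) = 33.0000 / 62.5320 = 0.5277

0.53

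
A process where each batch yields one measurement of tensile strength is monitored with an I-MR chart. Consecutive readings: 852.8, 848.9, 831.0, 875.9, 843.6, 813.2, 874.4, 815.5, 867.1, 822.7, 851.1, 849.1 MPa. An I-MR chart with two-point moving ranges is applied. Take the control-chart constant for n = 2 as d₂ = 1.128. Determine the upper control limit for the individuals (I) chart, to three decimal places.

X̄ = (852.8 + 848.9 + 831.0 + 875.9 + 843.6 + 813.2 + 874.4 + 815.5 + 867.1 + 822.7 + 851.1 + 849.1) / 12 = 845.4417
Moving ranges: 3.9, 17.9, 44.9, 32.3, 30.4, 61.2, 58.9, 51.6, 44.4, 28.4, 2.0; M̄R̄ = 375.9000 / 11 = 34.1727
UCL = X̄ + 3·M̄R̄/d₂ = 845.4417 + 3 × 34.1727 / 1.128 = 936.3266

936.327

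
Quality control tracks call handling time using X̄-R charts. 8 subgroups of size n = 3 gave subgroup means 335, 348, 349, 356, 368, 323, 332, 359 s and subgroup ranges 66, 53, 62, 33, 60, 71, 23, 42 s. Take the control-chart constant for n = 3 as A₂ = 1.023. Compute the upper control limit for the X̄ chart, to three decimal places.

X̄̄ = (335 + 348 + 349 + 356 + 368 + 323 + 332 + 359) / 8 = 2770.0000 / 8 = 346.2500
R̄ = (66 + 53 + 62 + 33 + 60 + 71 + 23 + 42) / 8 = 410.0000 / 8 = 51.2500
UCL = X̄̄ + A₂·R̄ = 346.2500 + 1.023 × 51.2500 = 398.6787

398.679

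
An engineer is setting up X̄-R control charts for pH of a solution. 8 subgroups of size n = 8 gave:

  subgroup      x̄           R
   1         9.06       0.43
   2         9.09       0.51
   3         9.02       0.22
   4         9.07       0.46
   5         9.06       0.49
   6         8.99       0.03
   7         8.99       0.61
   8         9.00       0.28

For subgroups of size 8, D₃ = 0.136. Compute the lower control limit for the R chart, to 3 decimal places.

0.052

R̄ = (0.43 + 0.51 + 0.22 + 0.46 + 0.49 + 0.03 + 0.61 + 0.28) / 8 = 3.0300 / 8 = 0.3788
LCL_R = D₃·R̄ = 0.136 × 0.3788 = 0.0515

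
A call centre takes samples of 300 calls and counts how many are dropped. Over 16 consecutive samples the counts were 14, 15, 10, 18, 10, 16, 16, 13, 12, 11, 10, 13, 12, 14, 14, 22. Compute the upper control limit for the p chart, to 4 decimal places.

0.0821

p̄ = Σdᵢ / (k·n) = 220 / (16 × 300) = 0.04583
UCL = p̄ + 3·√(p̄(1−p̄)/n) = 0.04583 + 3 × √(0.04583×0.95417/300) = 0.04583 + 3 × 0.01207 = 0.08205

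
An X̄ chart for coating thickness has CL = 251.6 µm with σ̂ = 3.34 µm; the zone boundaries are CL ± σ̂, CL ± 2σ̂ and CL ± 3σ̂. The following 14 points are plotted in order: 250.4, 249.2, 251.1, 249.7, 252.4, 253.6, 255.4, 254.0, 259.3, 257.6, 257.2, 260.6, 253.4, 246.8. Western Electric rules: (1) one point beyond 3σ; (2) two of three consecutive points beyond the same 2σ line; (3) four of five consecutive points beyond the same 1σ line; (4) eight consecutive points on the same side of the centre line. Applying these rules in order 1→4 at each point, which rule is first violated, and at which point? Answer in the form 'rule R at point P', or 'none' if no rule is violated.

rule 3 at point 11

Zone of each point (C = within 1σ̂, B = 1σ̂–2σ̂, A = 2σ̂–3σ̂, * = beyond 3σ̂; sign = side of CL): 1:-C, 2:-C, 3:-C, 4:-C, 5:+C, 6:+C, 7:+B, 8:+C, 9:+A, 10:+B, 11:+B, 12:+A, 13:+C, 14:-B
Rule 3 (four of five consecutive points beyond the same 1σ limit) is satisfied at point 11.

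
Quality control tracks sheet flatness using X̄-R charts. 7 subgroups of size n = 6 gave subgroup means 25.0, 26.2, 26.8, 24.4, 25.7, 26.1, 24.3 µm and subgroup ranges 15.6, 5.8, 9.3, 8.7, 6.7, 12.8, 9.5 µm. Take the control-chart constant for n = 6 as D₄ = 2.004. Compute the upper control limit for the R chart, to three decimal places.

R̄ = (15.6 + 5.8 + 9.3 + 8.7 + 6.7 + 12.8 + 9.5) / 7 = 68.4000 / 7 = 9.7714
UCL_R = D₄·R̄ = 2.004 × 9.7714 = 19.5819

19.582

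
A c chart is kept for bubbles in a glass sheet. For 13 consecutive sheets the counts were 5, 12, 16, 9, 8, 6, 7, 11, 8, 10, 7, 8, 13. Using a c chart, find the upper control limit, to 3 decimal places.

18.345

c̄ = (5 + 12 + 16 + 9 + 8 + 6 + 7 + 11 + 8 + 10 + 7 + 8 + 13) / 13 = 120 / 13 = 9.2308
UCL = c̄ + 3√c̄ = 9.2308 + 3 × √9.2308 = 9.2308 + 3 × 3.0382 = 18.3454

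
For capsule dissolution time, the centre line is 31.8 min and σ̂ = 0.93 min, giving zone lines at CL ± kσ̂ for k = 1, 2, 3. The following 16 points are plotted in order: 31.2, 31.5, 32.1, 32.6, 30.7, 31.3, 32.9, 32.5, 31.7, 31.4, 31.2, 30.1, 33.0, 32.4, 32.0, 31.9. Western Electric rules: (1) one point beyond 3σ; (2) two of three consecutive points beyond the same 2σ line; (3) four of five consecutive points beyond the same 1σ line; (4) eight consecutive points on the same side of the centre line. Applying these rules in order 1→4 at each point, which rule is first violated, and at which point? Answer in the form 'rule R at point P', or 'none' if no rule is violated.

Zone of each point (C = within 1σ̂, B = 1σ̂–2σ̂, A = 2σ̂–3σ̂, * = beyond 3σ̂; sign = side of CL): 1:-C, 2:-C, 3:+C, 4:+C, 5:-B, 6:-C, 7:+B, 8:+C, 9:-C, 10:-C, 11:-C, 12:-B, 13:+B, 14:+C, 15:+C, 16:+C
No rule fires across all 16 points.

none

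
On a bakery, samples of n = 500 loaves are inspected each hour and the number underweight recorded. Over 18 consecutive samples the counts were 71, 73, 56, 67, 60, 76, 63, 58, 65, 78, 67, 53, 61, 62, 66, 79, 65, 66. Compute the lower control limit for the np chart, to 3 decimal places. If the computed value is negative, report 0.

43.198

p̄ = Σdᵢ / (k·n) = 1186 / (18 × 500) = 0.13178
LCL = np̄ − 3·√(np̄(1−p̄)) = 65.8889 − 3 × 7.5635 = 43.1985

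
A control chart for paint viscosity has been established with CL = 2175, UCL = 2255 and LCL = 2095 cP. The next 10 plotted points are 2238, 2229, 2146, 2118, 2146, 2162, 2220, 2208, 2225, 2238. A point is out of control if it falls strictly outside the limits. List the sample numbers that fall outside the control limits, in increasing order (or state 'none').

none

All 10 points lie within [2095, 2255].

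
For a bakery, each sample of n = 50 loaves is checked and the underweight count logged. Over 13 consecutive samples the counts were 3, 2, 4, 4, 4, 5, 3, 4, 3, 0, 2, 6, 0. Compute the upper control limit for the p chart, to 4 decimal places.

p̄ = Σdᵢ / (k·n) = 40 / (13 × 50) = 0.06154
UCL = p̄ + 3·√(p̄(1−p̄)/n) = 0.06154 + 3 × √(0.06154×0.93846/50) = 0.06154 + 3 × 0.03399 = 0.16350

0.1635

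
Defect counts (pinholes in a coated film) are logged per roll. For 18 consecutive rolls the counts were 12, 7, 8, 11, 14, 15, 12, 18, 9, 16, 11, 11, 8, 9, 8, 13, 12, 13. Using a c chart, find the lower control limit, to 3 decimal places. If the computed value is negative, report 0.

c̄ = (12 + 7 + 8 + 11 + 14 + 15 + 12 + 18 + 9 + 16 + 11 + 11 + 8 + 9 + 8 + 13 + 12 + 13) / 18 = 207 / 18 = 11.5000
LCL = c̄ − 3√c̄ = 11.5000 − 3 × 3.3912 = 1.3265

1.327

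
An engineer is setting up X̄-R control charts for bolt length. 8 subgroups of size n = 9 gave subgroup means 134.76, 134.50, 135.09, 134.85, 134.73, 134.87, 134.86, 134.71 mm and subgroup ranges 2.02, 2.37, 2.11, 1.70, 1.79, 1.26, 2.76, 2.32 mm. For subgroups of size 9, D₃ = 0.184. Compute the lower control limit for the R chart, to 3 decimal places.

0.376

R̄ = (2.02 + 2.37 + 2.11 + 1.70 + 1.79 + 1.26 + 2.76 + 2.32) / 8 = 16.3300 / 8 = 2.0412
LCL_R = D₃·R̄ = 0.184 × 2.0412 = 0.3756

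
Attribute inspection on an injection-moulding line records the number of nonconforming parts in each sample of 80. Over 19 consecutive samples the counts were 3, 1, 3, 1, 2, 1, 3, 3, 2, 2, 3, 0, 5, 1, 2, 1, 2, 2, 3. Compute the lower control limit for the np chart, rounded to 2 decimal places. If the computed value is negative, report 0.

0.00

p̄ = Σdᵢ / (k·n) = 40 / (19 × 80) = 0.02632
LCL = np̄ − 3·√(np̄(1−p̄)) = 2.1053 − 3 × 1.4317 = -2.1899 → 0 (negative, so LCL = 0)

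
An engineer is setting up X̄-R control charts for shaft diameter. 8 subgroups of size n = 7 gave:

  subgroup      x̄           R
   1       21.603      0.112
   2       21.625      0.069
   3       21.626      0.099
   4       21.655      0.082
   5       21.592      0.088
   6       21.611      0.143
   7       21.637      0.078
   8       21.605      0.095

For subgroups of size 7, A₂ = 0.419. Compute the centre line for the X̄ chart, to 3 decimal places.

21.619

X̄̄ = (21.603 + 21.625 + 21.626 + 21.655 + 21.592 + 21.611 + 21.637 + 21.605) / 8 = 172.9540 / 8 = 21.6193
CL = X̄̄ = 21.6193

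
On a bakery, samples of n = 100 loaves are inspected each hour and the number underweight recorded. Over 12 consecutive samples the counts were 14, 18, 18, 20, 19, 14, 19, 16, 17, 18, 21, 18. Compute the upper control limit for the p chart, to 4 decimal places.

0.2911

p̄ = Σdᵢ / (k·n) = 212 / (12 × 100) = 0.17667
UCL = p̄ + 3·√(p̄(1−p̄)/n) = 0.17667 + 3 × √(0.17667×0.82333/100) = 0.17667 + 3 × 0.03814 = 0.29108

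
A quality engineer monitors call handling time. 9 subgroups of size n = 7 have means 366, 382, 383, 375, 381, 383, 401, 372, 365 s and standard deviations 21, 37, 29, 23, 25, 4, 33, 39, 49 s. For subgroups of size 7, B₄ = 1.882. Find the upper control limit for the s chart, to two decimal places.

s̄ = (21 + 37 + 29 + 23 + 25 + 4 + 33 + 39 + 49) / 9 = 28.8889
UCL_s = B₄·s̄ = 1.882 × 28.8889 = 54.3689

54.37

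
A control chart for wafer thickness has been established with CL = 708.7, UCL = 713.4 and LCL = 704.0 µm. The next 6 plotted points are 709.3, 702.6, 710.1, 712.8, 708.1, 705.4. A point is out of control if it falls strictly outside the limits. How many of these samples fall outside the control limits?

1

Compare each point to [704.0, 713.4]: sample 2 = 702.6 < LCL.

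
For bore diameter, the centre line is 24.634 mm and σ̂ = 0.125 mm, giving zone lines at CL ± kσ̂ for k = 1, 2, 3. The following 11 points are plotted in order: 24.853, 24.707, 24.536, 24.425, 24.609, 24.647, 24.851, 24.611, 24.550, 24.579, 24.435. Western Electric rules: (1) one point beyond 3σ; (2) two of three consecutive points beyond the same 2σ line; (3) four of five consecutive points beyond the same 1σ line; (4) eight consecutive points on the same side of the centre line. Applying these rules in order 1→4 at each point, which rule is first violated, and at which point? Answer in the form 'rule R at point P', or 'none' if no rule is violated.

none

Zone of each point (C = within 1σ̂, B = 1σ̂–2σ̂, A = 2σ̂–3σ̂, * = beyond 3σ̂; sign = side of CL): 1:+B, 2:+C, 3:-C, 4:-B, 5:-C, 6:+C, 7:+B, 8:-C, 9:-C, 10:-C, 11:-B
No rule fires across all 11 points.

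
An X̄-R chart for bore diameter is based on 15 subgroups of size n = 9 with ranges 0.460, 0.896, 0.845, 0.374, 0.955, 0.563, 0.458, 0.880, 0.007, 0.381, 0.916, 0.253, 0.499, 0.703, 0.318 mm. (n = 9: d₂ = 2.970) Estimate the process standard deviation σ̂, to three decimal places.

R̄ = (0.460 + 0.896 + 0.845 + 0.374 + 0.955 + 0.563 + 0.458 + 0.880 + 0.007 + 0.381 + 0.916 + 0.253 + 0.499 + 0.703 + 0.318) / 15 = 0.5672
σ̂ = R̄ / d₂ = 0.5672 / 2.970 = 0.1910

0.191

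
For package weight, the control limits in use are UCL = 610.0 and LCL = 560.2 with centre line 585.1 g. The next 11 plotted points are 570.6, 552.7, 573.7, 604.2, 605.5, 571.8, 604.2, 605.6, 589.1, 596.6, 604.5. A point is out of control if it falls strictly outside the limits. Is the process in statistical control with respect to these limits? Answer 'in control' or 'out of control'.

Compare each point to [560.2, 610.0]: sample 2 = 552.7 < LCL.

out of control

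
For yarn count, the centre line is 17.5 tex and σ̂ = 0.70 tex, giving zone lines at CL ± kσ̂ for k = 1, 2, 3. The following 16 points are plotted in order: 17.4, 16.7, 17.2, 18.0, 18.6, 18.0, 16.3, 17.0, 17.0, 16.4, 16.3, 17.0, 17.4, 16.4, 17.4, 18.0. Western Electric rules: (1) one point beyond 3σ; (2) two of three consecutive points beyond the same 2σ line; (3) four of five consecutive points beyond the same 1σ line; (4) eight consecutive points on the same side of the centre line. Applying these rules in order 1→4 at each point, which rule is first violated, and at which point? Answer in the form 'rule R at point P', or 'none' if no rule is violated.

rule 4 at point 14

Zone of each point (C = within 1σ̂, B = 1σ̂–2σ̂, A = 2σ̂–3σ̂, * = beyond 3σ̂; sign = side of CL): 1:-C, 2:-B, 3:-C, 4:+C, 5:+B, 6:+C, 7:-B, 8:-C, 9:-C, 10:-B, 11:-B, 12:-C, 13:-C, 14:-B, 15:-C, 16:+C
Rule 4 (eight consecutive points on the same side of the centre line) is satisfied at point 14.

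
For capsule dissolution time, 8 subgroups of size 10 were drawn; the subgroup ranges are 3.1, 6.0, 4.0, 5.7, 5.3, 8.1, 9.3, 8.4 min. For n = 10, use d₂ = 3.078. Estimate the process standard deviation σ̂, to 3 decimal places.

2.026

R̄ = (3.1 + 6.0 + 4.0 + 5.7 + 5.3 + 8.1 + 9.3 + 8.4) / 8 = 6.2375
σ̂ = R̄ / d₂ = 6.2375 / 3.078 = 2.0265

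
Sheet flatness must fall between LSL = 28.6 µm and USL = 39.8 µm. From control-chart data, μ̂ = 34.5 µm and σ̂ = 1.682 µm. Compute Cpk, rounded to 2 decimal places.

1.05

Cpu = (USL − μ̂) / (3σ̂) = (39.8 − 34.5) / (3 × 1.682) = 1.0503; Cpl = (μ̂ − LSL) / (3σ̂) = (34.5 − 28.6) / (3 × 1.682) = 1.1692; Cpk = min(Cpu, Cpl) = 1.0503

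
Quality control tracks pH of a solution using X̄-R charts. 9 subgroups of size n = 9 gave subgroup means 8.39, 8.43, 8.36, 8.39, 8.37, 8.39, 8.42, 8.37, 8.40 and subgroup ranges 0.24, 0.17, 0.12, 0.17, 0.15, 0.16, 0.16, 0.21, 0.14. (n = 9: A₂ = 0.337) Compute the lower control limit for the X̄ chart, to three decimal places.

X̄̄ = (8.39 + 8.43 + 8.36 + 8.39 + 8.37 + 8.39 + 8.42 + 8.37 + 8.40) / 9 = 75.5200 / 9 = 8.3911
R̄ = (0.24 + 0.17 + 0.12 + 0.17 + 0.15 + 0.16 + 0.16 + 0.21 + 0.14) / 9 = 1.5200 / 9 = 0.1689
LCL = X̄̄ − A₂·R̄ = 8.3911 − 0.337 × 0.1689 = 8.3342

8.334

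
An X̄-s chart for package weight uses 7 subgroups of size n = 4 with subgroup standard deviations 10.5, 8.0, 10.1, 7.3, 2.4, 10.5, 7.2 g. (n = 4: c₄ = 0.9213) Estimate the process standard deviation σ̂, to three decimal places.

8.683

s̄ = (10.5 + 8.0 + 10.1 + 7.3 + 2.4 + 10.5 + 7.2) / 7 = 8.0000
σ̂ = s̄ / c₄ = 8.0000 / 0.9213 = 8.6834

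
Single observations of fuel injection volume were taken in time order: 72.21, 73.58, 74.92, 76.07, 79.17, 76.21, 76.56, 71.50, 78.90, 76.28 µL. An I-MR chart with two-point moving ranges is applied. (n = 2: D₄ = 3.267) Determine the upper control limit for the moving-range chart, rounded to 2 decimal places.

Moving ranges: 1.37, 1.34, 1.15, 3.10, 2.96, 0.35, 5.06, 7.40, 2.62; M̄R̄ = 25.3500 / 9 = 2.8167
UCL_MR = D₄·M̄R̄ = 3.267 × 2.8167 = 9.2020

9.20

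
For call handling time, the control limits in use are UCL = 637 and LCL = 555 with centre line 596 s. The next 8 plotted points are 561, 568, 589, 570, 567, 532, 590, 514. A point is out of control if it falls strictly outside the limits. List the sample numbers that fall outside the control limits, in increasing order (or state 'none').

6, 8

Compare each point to [555, 637]: sample 6 = 532 < LCL; sample 8 = 514 < LCL.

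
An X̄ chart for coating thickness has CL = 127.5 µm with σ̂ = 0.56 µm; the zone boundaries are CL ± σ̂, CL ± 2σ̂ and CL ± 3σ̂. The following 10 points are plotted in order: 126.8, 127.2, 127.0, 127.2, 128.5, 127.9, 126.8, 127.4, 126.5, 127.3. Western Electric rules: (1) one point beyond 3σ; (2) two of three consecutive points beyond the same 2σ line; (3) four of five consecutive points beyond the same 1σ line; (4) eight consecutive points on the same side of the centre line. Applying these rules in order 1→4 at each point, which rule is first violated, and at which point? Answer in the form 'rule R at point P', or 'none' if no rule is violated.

Zone of each point (C = within 1σ̂, B = 1σ̂–2σ̂, A = 2σ̂–3σ̂, * = beyond 3σ̂; sign = side of CL): 1:-B, 2:-C, 3:-C, 4:-C, 5:+B, 6:+C, 7:-B, 8:-C, 9:-B, 10:-C
No rule fires across all 10 points.

none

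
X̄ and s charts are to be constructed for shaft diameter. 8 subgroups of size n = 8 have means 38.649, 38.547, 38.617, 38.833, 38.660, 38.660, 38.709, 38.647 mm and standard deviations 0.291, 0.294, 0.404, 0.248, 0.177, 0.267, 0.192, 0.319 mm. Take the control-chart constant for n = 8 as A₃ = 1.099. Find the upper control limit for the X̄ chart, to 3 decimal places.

38.966

X̄̄ = (38.649 + 38.547 + 38.617 + 38.833 + 38.660 + 38.660 + 38.709 + 38.647) / 8 = 38.6653
s̄ = (0.291 + 0.294 + 0.404 + 0.248 + 0.177 + 0.267 + 0.192 + 0.319) / 8 = 0.2740
UCL = X̄̄ + A₃·s̄ = 38.6653 + 1.099 × 0.2740 = 38.9664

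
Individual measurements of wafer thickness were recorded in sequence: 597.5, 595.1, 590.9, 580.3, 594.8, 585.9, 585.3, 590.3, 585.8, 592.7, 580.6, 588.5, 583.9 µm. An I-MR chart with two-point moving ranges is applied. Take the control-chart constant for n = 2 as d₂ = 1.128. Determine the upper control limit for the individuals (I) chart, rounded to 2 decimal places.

X̄ = (597.5 + 595.1 + 590.9 + 580.3 + 594.8 + 585.9 + 585.3 + 590.3 + 585.8 + 592.7 + 580.6 + 588.5 + 583.9) / 13 = 588.5846
Moving ranges: 2.4, 4.2, 10.6, 14.5, 8.9, 0.6, 5.0, 4.5, 6.9, 12.1, 7.9, 4.6; M̄R̄ = 82.2000 / 12 = 6.8500
UCL = X̄ + 3·M̄R̄/d₂ = 588.5846 + 3 × 6.8500 / 1.128 = 606.8027

606.80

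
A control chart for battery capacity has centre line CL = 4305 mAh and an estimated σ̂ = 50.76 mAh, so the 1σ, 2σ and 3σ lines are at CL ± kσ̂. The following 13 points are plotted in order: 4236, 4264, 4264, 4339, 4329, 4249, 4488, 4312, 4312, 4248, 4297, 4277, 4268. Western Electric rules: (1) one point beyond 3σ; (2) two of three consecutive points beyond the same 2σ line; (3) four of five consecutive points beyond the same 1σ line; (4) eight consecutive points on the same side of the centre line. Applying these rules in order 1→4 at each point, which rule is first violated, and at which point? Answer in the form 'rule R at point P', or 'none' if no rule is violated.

Zone of each point (C = within 1σ̂, B = 1σ̂–2σ̂, A = 2σ̂–3σ̂, * = beyond 3σ̂; sign = side of CL): 1:-B, 2:-C, 3:-C, 4:+C, 5:+C, 6:-B, 7:+*, 8:+C, 9:+C, 10:-B, 11:-C, 12:-C, 13:-C
Rule 1 (one point beyond the 3σ limits) is satisfied at point 7.

rule 1 at point 7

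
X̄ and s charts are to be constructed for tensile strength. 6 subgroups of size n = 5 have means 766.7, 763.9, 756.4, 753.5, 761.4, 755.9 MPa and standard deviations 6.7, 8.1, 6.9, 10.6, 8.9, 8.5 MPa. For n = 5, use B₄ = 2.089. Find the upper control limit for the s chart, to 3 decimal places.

s̄ = (6.7 + 8.1 + 6.9 + 10.6 + 8.9 + 8.5) / 6 = 8.2833
UCL_s = B₄·s̄ = 2.089 × 8.2833 = 17.3039

17.304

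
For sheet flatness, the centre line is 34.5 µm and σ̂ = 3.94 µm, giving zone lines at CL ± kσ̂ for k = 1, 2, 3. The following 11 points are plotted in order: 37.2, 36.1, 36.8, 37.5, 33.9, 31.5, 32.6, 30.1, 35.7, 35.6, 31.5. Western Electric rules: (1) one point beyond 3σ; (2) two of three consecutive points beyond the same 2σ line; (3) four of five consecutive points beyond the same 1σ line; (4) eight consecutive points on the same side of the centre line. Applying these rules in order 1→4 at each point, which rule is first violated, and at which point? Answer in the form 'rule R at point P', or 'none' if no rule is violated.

Zone of each point (C = within 1σ̂, B = 1σ̂–2σ̂, A = 2σ̂–3σ̂, * = beyond 3σ̂; sign = side of CL): 1:+C, 2:+C, 3:+C, 4:+C, 5:-C, 6:-C, 7:-C, 8:-B, 9:+C, 10:+C, 11:-C
No rule fires across all 11 points.

none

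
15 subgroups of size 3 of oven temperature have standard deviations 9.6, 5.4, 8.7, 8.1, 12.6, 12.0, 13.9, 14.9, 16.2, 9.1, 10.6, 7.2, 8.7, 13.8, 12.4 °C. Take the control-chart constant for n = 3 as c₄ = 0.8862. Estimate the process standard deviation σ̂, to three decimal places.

12.277

s̄ = (9.6 + 5.4 + 8.7 + 8.1 + 12.6 + 12.0 + 13.9 + 14.9 + 16.2 + 9.1 + 10.6 + 7.2 + 8.7 + 13.8 + 12.4) / 15 = 10.8800
σ̂ = s̄ / c₄ = 10.8800 / 0.8862 = 12.2771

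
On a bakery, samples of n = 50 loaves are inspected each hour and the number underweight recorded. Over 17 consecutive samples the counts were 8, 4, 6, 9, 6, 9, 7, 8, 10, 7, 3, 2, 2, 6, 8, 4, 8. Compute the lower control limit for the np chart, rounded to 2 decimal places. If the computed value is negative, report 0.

p̄ = Σdᵢ / (k·n) = 107 / (17 × 50) = 0.12588
LCL = np̄ − 3·√(np̄(1−p̄)) = 6.2941 − 3 × 2.3456 = -0.7427 → 0 (negative, so LCL = 0)

0.00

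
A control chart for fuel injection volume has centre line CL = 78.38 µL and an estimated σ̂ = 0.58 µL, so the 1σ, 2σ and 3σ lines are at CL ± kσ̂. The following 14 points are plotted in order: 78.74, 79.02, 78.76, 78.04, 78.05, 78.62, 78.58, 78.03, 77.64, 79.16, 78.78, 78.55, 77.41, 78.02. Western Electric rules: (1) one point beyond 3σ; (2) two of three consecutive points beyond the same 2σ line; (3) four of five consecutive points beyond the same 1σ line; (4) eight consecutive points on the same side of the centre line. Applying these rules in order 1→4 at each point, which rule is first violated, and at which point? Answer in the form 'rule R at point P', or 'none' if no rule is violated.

Zone of each point (C = within 1σ̂, B = 1σ̂–2σ̂, A = 2σ̂–3σ̂, * = beyond 3σ̂; sign = side of CL): 1:+C, 2:+B, 3:+C, 4:-C, 5:-C, 6:+C, 7:+C, 8:-C, 9:-B, 10:+B, 11:+C, 12:+C, 13:-B, 14:-C
No rule fires across all 14 points.

none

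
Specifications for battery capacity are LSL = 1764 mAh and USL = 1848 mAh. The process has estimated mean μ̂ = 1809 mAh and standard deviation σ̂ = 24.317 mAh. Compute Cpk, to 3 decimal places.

Cpu = (USL − μ̂) / (3σ̂) = (1848 − 1809) / (3 × 24.317) = 0.5346; Cpl = (μ̂ − LSL) / (3σ̂) = (1809 − 1764) / (3 × 24.317) = 0.6169; Cpk = min(Cpu, Cpl) = 0.5346

0.535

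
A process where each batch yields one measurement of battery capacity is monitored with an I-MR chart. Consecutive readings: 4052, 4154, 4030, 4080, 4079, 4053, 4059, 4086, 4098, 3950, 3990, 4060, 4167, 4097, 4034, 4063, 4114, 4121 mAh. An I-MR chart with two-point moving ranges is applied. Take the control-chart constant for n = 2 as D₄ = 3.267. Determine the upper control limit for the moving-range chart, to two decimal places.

Moving ranges: 102, 124, 50, 1, 26, 6, 27, 12, 148, 40, 70, 107, 70, 63, 29, 51, 7; M̄R̄ = 933.0000 / 17 = 54.8824
UCL_MR = D₄·M̄R̄ = 3.267 × 54.8824 = 179.3006

179.30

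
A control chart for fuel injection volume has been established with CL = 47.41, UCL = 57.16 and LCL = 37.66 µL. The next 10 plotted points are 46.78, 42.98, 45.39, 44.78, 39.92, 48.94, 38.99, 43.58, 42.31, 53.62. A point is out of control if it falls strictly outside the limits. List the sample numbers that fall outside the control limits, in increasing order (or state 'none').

All 10 points lie within [37.66, 57.16].

none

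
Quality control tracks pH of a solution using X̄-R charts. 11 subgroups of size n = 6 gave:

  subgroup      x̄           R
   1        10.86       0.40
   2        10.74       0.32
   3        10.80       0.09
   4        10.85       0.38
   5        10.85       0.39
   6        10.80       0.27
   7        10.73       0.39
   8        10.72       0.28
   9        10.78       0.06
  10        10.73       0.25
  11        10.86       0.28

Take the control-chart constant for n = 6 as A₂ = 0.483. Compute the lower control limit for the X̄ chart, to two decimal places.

10.66

X̄̄ = (10.86 + 10.74 + 10.80 + 10.85 + 10.85 + 10.80 + 10.73 + 10.72 + 10.78 + 10.73 + 10.86) / 11 = 118.7200 / 11 = 10.7927
R̄ = (0.40 + 0.32 + 0.09 + 0.38 + 0.39 + 0.27 + 0.39 + 0.28 + 0.06 + 0.25 + 0.28) / 11 = 3.1100 / 11 = 0.2827
LCL = X̄̄ − A₂·R̄ = 10.7927 − 0.483 × 0.2827 = 10.6562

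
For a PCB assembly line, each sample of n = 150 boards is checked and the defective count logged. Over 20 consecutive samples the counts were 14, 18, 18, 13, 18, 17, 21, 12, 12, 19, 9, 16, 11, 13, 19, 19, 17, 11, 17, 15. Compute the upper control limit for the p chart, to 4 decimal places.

0.1775

p̄ = Σdᵢ / (k·n) = 309 / (20 × 150) = 0.10300
UCL = p̄ + 3·√(p̄(1−p̄)/n) = 0.10300 + 3 × √(0.10300×0.89700/150) = 0.10300 + 3 × 0.02482 = 0.17745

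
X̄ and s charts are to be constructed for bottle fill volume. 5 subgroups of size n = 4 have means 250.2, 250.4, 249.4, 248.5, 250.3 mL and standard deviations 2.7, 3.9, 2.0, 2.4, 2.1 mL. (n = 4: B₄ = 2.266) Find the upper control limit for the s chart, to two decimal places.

5.94

s̄ = (2.7 + 3.9 + 2.0 + 2.4 + 2.1) / 5 = 2.6200
UCL_s = B₄·s̄ = 2.266 × 2.6200 = 5.9369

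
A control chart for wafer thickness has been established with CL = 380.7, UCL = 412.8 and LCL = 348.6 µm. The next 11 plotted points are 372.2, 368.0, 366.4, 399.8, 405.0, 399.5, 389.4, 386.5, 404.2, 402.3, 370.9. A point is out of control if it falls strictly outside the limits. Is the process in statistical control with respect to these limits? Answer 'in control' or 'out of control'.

in control

All 11 points lie within [348.6, 412.8].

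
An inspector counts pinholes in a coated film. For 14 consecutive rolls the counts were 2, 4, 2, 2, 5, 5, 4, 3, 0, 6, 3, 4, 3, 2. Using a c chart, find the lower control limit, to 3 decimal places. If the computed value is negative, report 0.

c̄ = (2 + 4 + 2 + 2 + 5 + 5 + 4 + 3 + 0 + 6 + 3 + 4 + 3 + 2) / 14 = 45 / 14 = 3.2143
LCL = c̄ − 3√c̄ = 3.2143 − 3 × 1.7928 = -2.1642 → 0 (cannot be negative)

0.000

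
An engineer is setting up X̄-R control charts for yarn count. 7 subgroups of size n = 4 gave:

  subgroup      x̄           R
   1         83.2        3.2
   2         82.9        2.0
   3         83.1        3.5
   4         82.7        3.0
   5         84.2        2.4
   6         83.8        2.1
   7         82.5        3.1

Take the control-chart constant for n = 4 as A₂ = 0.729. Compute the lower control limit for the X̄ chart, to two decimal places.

X̄̄ = (83.2 + 82.9 + 83.1 + 82.7 + 84.2 + 83.8 + 82.5) / 7 = 582.4000 / 7 = 83.2000
R̄ = (3.2 + 2.0 + 3.5 + 3.0 + 2.4 + 2.1 + 3.1) / 7 = 19.3000 / 7 = 2.7571
LCL = X̄̄ − A₂·R̄ = 83.2000 − 0.729 × 2.7571 = 81.1900

81.19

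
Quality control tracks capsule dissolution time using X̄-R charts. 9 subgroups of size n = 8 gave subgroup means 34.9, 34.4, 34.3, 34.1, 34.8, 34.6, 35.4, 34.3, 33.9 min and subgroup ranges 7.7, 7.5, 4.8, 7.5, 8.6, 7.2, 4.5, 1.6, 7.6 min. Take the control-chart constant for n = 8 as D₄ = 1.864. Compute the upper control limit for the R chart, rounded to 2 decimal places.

R̄ = (7.7 + 7.5 + 4.8 + 7.5 + 8.6 + 7.2 + 4.5 + 1.6 + 7.6) / 9 = 57.0000 / 9 = 6.3333
UCL_R = D₄·R̄ = 1.864 × 6.3333 = 11.8053

11.81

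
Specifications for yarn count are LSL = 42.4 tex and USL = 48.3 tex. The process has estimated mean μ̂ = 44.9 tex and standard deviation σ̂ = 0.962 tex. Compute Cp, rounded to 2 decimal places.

1.02

Cp = (USL − LSL) / (6σ̂) = (48.3 − 42.4) / (6 × 0.962) = 5.9000 / 5.7720 = 1.0222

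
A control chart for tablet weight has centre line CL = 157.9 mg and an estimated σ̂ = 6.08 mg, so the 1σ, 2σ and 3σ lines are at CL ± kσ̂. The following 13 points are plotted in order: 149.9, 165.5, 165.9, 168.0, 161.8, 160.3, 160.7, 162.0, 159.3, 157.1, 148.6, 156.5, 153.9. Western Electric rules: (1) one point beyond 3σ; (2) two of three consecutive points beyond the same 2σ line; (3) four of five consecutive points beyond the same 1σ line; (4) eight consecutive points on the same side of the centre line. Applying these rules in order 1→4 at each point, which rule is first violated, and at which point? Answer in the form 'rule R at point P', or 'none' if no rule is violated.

rule 4 at point 9

Zone of each point (C = within 1σ̂, B = 1σ̂–2σ̂, A = 2σ̂–3σ̂, * = beyond 3σ̂; sign = side of CL): 1:-B, 2:+B, 3:+B, 4:+B, 5:+C, 6:+C, 7:+C, 8:+C, 9:+C, 10:-C, 11:-B, 12:-C, 13:-C
Rule 4 (eight consecutive points on the same side of the centre line) is satisfied at point 9.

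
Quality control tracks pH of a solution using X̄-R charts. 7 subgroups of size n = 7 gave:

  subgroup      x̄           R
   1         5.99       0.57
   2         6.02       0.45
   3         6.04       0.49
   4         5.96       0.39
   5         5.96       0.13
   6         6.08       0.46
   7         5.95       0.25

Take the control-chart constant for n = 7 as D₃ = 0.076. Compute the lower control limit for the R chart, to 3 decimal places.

0.030

R̄ = (0.57 + 0.45 + 0.49 + 0.39 + 0.13 + 0.46 + 0.25) / 7 = 2.7400 / 7 = 0.3914
LCL_R = D₃·R̄ = 0.076 × 0.3914 = 0.0297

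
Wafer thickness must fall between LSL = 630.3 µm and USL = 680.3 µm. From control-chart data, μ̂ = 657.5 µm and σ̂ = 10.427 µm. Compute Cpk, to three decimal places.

0.729

Cpu = (USL − μ̂) / (3σ̂) = (680.3 − 657.5) / (3 × 10.427) = 0.7289; Cpl = (μ̂ − LSL) / (3σ̂) = (657.5 − 630.3) / (3 × 10.427) = 0.8695; Cpk = min(Cpu, Cpl) = 0.7289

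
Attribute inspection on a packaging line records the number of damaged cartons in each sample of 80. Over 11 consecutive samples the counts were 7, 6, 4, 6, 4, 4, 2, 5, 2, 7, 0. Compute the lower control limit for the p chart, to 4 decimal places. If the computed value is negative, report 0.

p̄ = Σdᵢ / (k·n) = 47 / (11 × 80) = 0.05341
LCL = p̄ − 3·√(p̄(1−p̄)/n) = 0.05341 − 3 × 0.02514 = -0.02201 → 0 (negative, so LCL = 0)

0.0000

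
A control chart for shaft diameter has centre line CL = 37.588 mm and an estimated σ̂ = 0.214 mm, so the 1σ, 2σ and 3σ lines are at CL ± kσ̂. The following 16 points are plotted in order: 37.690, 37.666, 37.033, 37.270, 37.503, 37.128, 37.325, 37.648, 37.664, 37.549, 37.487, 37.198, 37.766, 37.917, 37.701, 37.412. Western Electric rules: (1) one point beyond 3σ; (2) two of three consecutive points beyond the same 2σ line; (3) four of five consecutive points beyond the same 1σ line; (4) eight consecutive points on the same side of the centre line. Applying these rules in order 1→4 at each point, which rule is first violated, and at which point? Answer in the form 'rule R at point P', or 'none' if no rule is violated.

rule 3 at point 7

Zone of each point (C = within 1σ̂, B = 1σ̂–2σ̂, A = 2σ̂–3σ̂, * = beyond 3σ̂; sign = side of CL): 1:+C, 2:+C, 3:-A, 4:-B, 5:-C, 6:-A, 7:-B, 8:+C, 9:+C, 10:-C, 11:-C, 12:-B, 13:+C, 14:+B, 15:+C, 16:-C
Rule 3 (four of five consecutive points beyond the same 1σ limit) is satisfied at point 7.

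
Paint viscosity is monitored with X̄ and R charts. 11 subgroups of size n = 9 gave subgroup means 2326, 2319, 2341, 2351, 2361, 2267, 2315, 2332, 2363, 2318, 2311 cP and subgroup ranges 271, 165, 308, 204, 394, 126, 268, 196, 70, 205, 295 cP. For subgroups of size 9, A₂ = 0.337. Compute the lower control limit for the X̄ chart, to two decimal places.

X̄̄ = (2326 + 2319 + 2341 + 2351 + 2361 + 2267 + 2315 + 2332 + 2363 + 2318 + 2311) / 11 = 25604.0000 / 11 = 2327.6364
R̄ = (271 + 165 + 308 + 204 + 394 + 126 + 268 + 196 + 70 + 205 + 295) / 11 = 2502.0000 / 11 = 227.4545
LCL = X̄̄ − A₂·R̄ = 2327.6364 − 0.337 × 227.4545 = 2250.9842

2250.98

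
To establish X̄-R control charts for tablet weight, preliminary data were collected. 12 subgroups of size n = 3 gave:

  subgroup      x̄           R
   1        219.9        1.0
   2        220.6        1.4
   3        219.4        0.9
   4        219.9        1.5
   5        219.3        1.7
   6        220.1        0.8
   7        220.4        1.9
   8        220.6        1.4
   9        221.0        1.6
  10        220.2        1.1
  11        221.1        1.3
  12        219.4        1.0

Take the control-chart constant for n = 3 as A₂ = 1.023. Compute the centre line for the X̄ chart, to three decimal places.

X̄̄ = (219.9 + 220.6 + 219.4 + 219.9 + 219.3 + 220.1 + 220.4 + 220.6 + 221.0 + 220.2 + 221.1 + 219.4) / 12 = 2641.9000 / 12 = 220.1583
CL = X̄̄ = 220.1583

220.158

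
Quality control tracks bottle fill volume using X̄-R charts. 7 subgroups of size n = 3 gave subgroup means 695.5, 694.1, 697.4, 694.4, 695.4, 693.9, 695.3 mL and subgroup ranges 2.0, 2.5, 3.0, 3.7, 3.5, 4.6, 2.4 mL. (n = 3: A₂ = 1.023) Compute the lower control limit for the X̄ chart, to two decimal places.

691.97

X̄̄ = (695.5 + 694.1 + 697.4 + 694.4 + 695.4 + 693.9 + 695.3) / 7 = 4866.0000 / 7 = 695.1429
R̄ = (2.0 + 2.5 + 3.0 + 3.7 + 3.5 + 4.6 + 2.4) / 7 = 21.7000 / 7 = 3.1000
LCL = X̄̄ − A₂·R̄ = 695.1429 − 1.023 × 3.1000 = 691.9716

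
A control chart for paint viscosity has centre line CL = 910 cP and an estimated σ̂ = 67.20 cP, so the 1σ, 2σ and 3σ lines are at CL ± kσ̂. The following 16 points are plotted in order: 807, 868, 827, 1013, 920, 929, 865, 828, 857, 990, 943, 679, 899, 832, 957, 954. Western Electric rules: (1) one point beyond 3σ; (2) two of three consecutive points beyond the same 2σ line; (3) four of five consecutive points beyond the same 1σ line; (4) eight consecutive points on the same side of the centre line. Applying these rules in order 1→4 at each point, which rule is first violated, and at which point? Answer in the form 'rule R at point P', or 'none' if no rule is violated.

Zone of each point (C = within 1σ̂, B = 1σ̂–2σ̂, A = 2σ̂–3σ̂, * = beyond 3σ̂; sign = side of CL): 1:-B, 2:-C, 3:-B, 4:+B, 5:+C, 6:+C, 7:-C, 8:-B, 9:-C, 10:+B, 11:+C, 12:-*, 13:-C, 14:-B, 15:+C, 16:+C
Rule 1 (one point beyond the 3σ limits) is satisfied at point 12.

rule 1 at point 12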